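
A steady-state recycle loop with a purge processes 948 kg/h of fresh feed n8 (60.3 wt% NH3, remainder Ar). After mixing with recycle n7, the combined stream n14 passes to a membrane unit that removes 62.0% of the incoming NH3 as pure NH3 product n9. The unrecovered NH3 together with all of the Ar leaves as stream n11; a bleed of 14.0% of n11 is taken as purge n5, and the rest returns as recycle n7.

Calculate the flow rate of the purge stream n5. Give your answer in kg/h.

Ar enters only via n8 and leaves only via the purge: 948×0.397 = 0.140×(Ar in n11), and the membrane unit passes all Ar, so Ar in n14 = Ar in n11 = 2688.3 kg/h.
NH3 in n14: m_A = 948×0.603 + (1−0.140)·(1−0.620)·m_A, so m_A = 571.64/0.6732 = 849.14 kg/h.
n11 = (1−0.620)×849.14 + 2688.3 = 3010.9 kg/h.
Purge n5 = 0.140×3010.9 = 421.53 kg/h.

421.5 kg/h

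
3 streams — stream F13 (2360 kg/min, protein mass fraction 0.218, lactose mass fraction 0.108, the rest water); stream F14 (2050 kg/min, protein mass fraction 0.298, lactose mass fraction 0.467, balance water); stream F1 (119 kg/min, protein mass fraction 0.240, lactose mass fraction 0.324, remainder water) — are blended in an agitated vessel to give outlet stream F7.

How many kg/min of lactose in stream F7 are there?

1251 kg/min

lactose out = lactose in = 2360×0.108 + 2050×0.467 + 119×0.324 = 1250.8 kg/min.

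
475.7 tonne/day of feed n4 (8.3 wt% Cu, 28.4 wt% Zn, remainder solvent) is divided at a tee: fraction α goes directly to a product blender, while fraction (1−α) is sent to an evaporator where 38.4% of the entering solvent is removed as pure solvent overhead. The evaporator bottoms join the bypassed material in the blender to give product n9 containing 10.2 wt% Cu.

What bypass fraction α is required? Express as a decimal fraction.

0.234

All 475.7×0.083 = 39.483 tonne/day of Cu reaches n9, so n9 = 39.483/0.102 = 387.09 tonne/day and vapour = 88.611 tonne/day.
The evaporator receives (1−α)·475.7 of feed at 0.633 solvent and removes 0.384 of that solvent:
0.384×0.633×(1−α)×475.7 = 88.611
(1−α) = 88.611/115.63 = 0.7663;  α = 0.2337.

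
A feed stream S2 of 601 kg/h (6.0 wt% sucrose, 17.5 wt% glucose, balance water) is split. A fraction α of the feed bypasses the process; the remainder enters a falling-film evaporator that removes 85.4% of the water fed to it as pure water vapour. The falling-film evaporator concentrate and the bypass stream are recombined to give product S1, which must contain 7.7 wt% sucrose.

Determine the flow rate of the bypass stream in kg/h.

All 601×0.060 = 36.06 kg/h of sucrose reaches S1, so S1 = 36.06/0.077 = 468.31 kg/h and vapour = 132.69 kg/h.
The evaporator receives (1−α)·601 of feed at 0.765 water and removes 0.854 of that water:
0.854×0.765×(1−α)×601 = 132.69
(1−α) = 132.69/392.64 = 0.3379;  α = 0.6621.
Bypass flow = 0.6621×601 = 397.9 kg/h.

397.9 kg/h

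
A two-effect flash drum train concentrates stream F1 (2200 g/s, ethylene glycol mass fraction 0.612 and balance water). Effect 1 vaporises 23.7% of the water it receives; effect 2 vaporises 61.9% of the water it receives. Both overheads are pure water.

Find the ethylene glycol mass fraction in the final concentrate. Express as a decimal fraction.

water in feed = 2200×0.388 = 853.6 g/s.
After stage 1: water left = (1−0.237)×853.6 = 651.3; stream total = 1997.7 g/s.
After stage 2: water left = (1−0.619)×651.3 = 248.14; final concentrate = 1594.5 g/s.
ethylene glycol fraction = 1346.4/1594.5 = 0.844.

0.844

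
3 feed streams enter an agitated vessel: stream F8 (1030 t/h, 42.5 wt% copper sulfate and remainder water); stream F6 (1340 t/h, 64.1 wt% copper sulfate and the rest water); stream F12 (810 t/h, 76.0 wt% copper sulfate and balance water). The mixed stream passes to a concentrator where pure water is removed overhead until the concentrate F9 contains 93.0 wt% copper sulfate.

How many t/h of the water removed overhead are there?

copper sulfate entering = 1030×0.425 + 1340×0.641 + 810×0.760 = 1912.3 t/h.
All copper sulfate reports to F9, so F9 = 1912.3/0.930 = 2056.2 t/h.
Total feed = 3180 t/h; overhead = 3180 − 2056.2 = 1123.8 t/h.

1124 t/h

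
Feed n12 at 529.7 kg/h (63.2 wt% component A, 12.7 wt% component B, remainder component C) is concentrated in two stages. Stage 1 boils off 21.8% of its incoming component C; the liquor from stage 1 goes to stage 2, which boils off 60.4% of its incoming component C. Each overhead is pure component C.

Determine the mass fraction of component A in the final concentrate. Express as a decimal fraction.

0.758

component C in feed = 529.7×0.241 = 127.66 kg/h.
After stage 1: component C left = (1−0.218)×127.66 = 99.828; stream total = 501.87 kg/h.
After stage 2: component C left = (1−0.604)×99.828 = 39.532; final concentrate = 441.57 kg/h.
component A fraction = 334.77/441.57 = 0.758.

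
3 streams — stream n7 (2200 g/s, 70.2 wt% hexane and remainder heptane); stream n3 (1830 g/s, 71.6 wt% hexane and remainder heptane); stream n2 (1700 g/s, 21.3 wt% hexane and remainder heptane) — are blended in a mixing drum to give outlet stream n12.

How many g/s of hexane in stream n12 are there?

hexane out = hexane in = 2200×0.702 + 1830×0.716 + 1700×0.213 = 3216.8 g/s.

3217 g/s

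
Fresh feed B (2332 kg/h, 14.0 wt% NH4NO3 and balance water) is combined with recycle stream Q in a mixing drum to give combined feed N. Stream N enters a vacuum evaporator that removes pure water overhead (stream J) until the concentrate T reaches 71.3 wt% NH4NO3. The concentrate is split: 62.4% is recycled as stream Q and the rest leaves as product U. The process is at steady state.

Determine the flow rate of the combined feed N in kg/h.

Overall NH4NO3 balance (none leaves overhead): NH4NO3 in fresh feed = NH4NO3 in product, i.e. 2332×0.140 = (1−0.624)·T·0.713.
T = 326.48/(0.713×0.376) = 1217.8 kg/h.
Recycle Q = 0.624×1217.8 = 759.91 kg/h.
Combined feed N = 2332 + 759.91 = 3091.9 kg/h.

3092 kg/h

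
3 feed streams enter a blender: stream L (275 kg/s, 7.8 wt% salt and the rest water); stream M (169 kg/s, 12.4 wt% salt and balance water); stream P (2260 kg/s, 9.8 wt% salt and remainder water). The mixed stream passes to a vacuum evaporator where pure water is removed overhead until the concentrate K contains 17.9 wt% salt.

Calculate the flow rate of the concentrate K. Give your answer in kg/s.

1474 kg/s

salt entering = 275×0.078 + 169×0.124 + 2260×0.098 = 263.89 kg/s.
All salt reports to K, so K = 263.89/0.179 = 1474.2 kg/s.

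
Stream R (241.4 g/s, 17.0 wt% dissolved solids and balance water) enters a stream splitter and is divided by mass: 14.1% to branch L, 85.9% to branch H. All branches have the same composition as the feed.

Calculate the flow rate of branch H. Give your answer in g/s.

Branch H flow = 0.859×241.4 = 207.36 g/s.

207.4 g/s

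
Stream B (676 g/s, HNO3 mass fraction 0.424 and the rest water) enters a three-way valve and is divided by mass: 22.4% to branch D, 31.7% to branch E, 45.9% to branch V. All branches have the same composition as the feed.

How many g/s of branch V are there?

Branch V flow = 0.459×676 = 310.28 g/s.

310.3 g/s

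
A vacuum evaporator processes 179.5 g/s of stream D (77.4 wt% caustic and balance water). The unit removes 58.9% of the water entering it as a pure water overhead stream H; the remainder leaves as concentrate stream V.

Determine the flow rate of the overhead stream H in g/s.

water entering = 179.5×0.226 = 40.567 g/s; overhead removed = 0.589×40.567 = 23.894 g/s.

23.89 g/s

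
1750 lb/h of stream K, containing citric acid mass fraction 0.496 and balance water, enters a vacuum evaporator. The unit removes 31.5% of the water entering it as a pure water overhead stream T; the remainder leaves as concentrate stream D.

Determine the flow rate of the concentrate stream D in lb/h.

water entering = 1750×0.504 = 882 lb/h; overhead removed = 0.315×882 = 277.83 lb/h.
Concentrate = 1750 − 277.83 = 1472.2 lb/h.

1472 lb/h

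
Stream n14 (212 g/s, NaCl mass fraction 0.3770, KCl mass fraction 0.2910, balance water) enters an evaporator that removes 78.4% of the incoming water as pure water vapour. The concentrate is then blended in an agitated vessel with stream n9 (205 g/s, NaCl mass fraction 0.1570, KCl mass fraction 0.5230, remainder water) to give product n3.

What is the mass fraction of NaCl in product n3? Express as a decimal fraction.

0.3098

Vapour removed = 0.784×0.332×212 = 55.181 g/s; concentrate = 156.82 g/s.
NaCl reaching the mixer = 79.924 (from concentrate) + 205×0.157 = 112.11 g/s.
Product flow = 156.82 + 205 = 361.82 g/s; NaCl fraction = 0.3098.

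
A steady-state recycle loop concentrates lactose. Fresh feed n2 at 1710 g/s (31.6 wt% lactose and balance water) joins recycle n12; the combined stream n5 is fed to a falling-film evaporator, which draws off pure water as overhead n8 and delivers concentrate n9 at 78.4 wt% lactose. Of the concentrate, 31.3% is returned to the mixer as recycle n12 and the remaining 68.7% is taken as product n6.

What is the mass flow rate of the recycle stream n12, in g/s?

314 g/s

Overall lactose balance (none leaves overhead): lactose in fresh feed = lactose in product, i.e. 1710×0.316 = (1−0.313)·n9·0.784.
n9 = 540.36/(0.784×0.687) = 1003.3 g/s.
Recycle n12 = 0.313×1003.3 = 314.02 g/s.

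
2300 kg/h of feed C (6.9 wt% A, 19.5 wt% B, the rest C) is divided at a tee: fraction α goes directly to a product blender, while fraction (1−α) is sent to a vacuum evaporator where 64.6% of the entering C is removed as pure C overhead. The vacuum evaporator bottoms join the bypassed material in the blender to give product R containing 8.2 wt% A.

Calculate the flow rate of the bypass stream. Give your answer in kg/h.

1533 kg/h

All 2300×0.069 = 158.7 kg/h of A reaches R, so R = 158.7/0.082 = 1935.4 kg/h and vapour = 364.63 kg/h.
The evaporator receives (1−α)·2300 of feed at 0.736 C and removes 0.646 of that C:
0.646×0.736×(1−α)×2300 = 364.63
(1−α) = 364.63/1093.5 = 0.3334;  α = 0.6666.
Bypass flow = 0.6666×2300 = 1533.1 kg/h.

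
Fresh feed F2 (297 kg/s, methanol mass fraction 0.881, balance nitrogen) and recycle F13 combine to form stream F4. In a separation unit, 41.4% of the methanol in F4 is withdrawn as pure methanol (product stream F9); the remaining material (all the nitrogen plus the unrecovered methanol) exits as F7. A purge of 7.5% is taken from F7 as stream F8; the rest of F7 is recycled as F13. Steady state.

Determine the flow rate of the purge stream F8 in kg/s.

60.45 kg/s

nitrogen enters only via F2 and leaves only via the purge: 297×0.119 = 0.075×(nitrogen in F7), and the separation unit passes all nitrogen, so nitrogen in F4 = nitrogen in F7 = 471.24 kg/s.
methanol in F4: m_A = 297×0.881 + (1−0.075)·(1−0.414)·m_A, so m_A = 261.66/0.4579 = 571.37 kg/s.
F7 = (1−0.414)×571.37 + 471.24 = 806.06 kg/s.
Purge F8 = 0.075×806.06 = 60.455 kg/s.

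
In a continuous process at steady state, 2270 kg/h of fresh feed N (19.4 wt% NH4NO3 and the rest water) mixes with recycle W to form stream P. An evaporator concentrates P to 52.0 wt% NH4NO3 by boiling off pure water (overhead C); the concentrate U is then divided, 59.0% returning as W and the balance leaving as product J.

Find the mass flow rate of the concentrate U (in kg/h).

2066 kg/h

Overall NH4NO3 balance (none leaves overhead): NH4NO3 in fresh feed = NH4NO3 in product, i.e. 2270×0.194 = (1−0.590)·U·0.520.
U = 440.38/(0.520×0.410) = 2065.6 kg/h.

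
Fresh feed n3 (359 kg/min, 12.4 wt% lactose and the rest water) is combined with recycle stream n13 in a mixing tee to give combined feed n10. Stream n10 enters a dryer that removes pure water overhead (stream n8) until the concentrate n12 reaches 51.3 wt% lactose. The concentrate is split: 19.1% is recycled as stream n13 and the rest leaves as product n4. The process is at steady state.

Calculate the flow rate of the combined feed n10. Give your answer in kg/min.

Overall lactose balance (none leaves overhead): lactose in fresh feed = lactose in product, i.e. 359×0.124 = (1−0.191)·n12·0.513.
n12 = 44.516/(0.513×0.809) = 107.26 kg/min.
Recycle n13 = 0.191×107.26 = 20.487 kg/min.
Combined feed n10 = 359 + 20.487 = 379.49 kg/min.

379.5 kg/min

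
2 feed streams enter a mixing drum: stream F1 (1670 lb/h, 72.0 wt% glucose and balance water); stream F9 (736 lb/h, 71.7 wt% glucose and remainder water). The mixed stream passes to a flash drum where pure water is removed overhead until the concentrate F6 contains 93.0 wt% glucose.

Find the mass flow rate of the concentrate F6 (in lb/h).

1860 lb/h

glucose entering = 1670×0.720 + 736×0.717 = 1730.1 lb/h.
All glucose reports to F6, so F6 = 1730.1/0.930 = 1860.3 lb/h.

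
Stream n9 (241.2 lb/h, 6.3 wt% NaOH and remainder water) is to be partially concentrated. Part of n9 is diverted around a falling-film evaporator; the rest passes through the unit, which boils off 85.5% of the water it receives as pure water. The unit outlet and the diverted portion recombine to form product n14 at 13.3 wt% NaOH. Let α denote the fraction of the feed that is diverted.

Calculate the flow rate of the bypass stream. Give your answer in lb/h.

82.74 lb/h

All 241.2×0.063 = 15.196 lb/h of NaOH reaches n14, so n14 = 15.196/0.133 = 114.25 lb/h and vapour = 126.95 lb/h.
The evaporator receives (1−α)·241.2 of feed at 0.937 water and removes 0.855 of that water:
0.855×0.937×(1−α)×241.2 = 126.95
(1−α) = 126.95/193.23 = 0.6570;  α = 0.3430.
Bypass flow = 0.3430×241.2 = 82.741 lb/h.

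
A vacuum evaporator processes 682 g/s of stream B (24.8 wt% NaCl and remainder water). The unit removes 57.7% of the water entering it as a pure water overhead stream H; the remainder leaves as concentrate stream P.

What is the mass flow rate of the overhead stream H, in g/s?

water entering = 682×0.752 = 512.86 g/s; overhead removed = 0.577×512.86 = 295.92 g/s.

295.9 g/s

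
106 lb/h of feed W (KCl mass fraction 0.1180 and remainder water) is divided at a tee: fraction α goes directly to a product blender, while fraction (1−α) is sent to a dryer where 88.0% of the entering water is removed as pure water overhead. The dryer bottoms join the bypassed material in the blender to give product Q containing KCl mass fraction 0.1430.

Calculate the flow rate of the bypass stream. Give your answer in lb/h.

82.12 lb/h

All 106×0.118 = 12.508 lb/h of KCl reaches Q, so Q = 12.508/0.143 = 87.469 lb/h and vapour = 18.531 lb/h.
The evaporator receives (1−α)·106 of feed at 0.882 water and removes 0.880 of that water:
0.880×0.882×(1−α)×106 = 18.531
(1−α) = 18.531/82.273 = 0.2252;  α = 0.7748.
Bypass flow = 0.7748×106 = 82.124 lb/h.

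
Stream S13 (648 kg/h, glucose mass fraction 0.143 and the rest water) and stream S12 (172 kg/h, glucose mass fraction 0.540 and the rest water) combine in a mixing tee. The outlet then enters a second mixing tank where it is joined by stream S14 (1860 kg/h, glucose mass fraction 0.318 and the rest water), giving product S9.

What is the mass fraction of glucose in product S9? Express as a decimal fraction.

Overall, product flow = 2680 kg/h.
glucose in = 648×0.143 + 172×0.540 + 1860×0.318 = 777.02 kg/h.
glucose fraction in S9 = 0.290.

0.290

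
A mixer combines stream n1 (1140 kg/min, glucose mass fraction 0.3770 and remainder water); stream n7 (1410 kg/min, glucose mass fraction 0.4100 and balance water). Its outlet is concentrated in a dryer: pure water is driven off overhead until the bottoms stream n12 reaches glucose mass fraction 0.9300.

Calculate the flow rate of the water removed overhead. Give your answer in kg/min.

1466 kg/min

glucose entering = 1140×0.377 + 1410×0.410 = 1007.9 kg/min.
All glucose reports to n12, so n12 = 1007.9/0.930 = 1083.7 kg/min.
Total feed = 2550 kg/min; overhead = 2550 − 1083.7 = 1466.3 kg/min.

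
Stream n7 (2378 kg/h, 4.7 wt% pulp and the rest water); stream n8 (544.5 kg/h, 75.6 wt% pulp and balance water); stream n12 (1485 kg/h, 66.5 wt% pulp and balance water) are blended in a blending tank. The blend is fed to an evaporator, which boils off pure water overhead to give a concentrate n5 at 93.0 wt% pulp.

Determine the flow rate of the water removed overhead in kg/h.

pulp entering = 2378×0.047 + 544.5×0.756 + 1485×0.665 = 1510.9 kg/h.
All pulp reports to n5, so n5 = 1510.9/0.930 = 1624.7 kg/h.
Total feed = 4407.5 kg/h; overhead = 4407.5 − 1624.7 = 2782.8 kg/h.

2783 kg/h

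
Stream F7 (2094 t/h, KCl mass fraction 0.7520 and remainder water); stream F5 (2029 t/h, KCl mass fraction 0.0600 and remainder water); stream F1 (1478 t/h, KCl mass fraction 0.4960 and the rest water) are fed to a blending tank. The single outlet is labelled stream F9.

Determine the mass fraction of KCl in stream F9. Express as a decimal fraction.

0.4338

Total flow out = 2094 + 2029 + 1478 = 5601 t/h.
KCl in = 2094×0.752 + 2029×0.060 + 1478×0.496 = 2429.5 t/h.
KCl mass fraction in F9 = 2429.5/5601 = 0.4338.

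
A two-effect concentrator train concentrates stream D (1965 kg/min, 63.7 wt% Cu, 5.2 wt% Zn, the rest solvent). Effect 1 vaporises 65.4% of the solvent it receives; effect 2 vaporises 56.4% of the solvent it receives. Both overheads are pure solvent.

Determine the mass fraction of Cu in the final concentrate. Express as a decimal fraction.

0.866

solvent in feed = 1965×0.311 = 611.12 kg/min.
After stage 1: solvent left = (1−0.654)×611.12 = 211.45; stream total = 1565.3 kg/min.
After stage 2: solvent left = (1−0.564)×211.45 = 92.19; final concentrate = 1446.1 kg/min.
Cu fraction = 1251.7/1446.1 = 0.866.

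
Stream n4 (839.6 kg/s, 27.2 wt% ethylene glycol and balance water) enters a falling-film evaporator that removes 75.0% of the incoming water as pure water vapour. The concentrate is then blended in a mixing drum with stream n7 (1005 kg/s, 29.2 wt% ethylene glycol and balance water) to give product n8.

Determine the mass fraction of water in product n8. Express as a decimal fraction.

Vapour removed = 0.750×0.728×839.6 = 458.42 kg/s; concentrate = 381.18 kg/s.
water reaching the mixer = 152.81 (from concentrate) + 1005×0.708 = 864.35 kg/s.
Product flow = 381.18 + 1005 = 1386.2 kg/s; water fraction = 0.6235.

0.6235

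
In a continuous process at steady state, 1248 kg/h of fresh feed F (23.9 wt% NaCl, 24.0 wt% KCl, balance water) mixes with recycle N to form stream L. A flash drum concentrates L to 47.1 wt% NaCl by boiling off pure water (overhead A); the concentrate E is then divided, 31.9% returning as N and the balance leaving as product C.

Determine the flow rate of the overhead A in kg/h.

Overall NaCl balance (none leaves overhead): NaCl in fresh feed = NaCl in product, i.e. 1248×0.239 = (1−0.319)·E·0.471.
E = 298.27/(0.471×0.681) = 929.92 kg/h.
Recycle N = 0.319×929.92 = 296.64 kg/h.
Combined feed L = 1248 + 296.64 = 1544.6 kg/h.
Overhead A = L − E = 1544.6 − 929.92 = 614.73 kg/h.

614.7 kg/h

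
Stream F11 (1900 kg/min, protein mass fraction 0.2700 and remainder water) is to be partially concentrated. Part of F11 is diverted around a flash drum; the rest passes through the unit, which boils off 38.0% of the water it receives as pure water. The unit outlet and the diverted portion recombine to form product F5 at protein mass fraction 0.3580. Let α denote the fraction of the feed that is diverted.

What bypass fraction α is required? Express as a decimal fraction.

0.114

All 1900×0.270 = 513 kg/min of protein reaches F5, so F5 = 513/0.358 = 1433 kg/min and vapour = 467.04 kg/min.
The evaporator receives (1−α)·1900 of feed at 0.730 water and removes 0.380 of that water:
0.380×0.730×(1−α)×1900 = 467.04
(1−α) = 467.04/527.06 = 0.8861;  α = 0.1139.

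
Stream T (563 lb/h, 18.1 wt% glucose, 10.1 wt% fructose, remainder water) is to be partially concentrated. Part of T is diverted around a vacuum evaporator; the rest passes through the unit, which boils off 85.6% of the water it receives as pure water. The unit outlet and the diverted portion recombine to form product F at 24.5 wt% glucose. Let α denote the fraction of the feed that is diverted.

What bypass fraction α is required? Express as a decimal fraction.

All 563×0.181 = 101.9 lb/h of glucose reaches F, so F = 101.9/0.245 = 415.93 lb/h and vapour = 147.07 lb/h.
The evaporator receives (1−α)·563 of feed at 0.718 water and removes 0.856 of that water:
0.856×0.718×(1−α)×563 = 147.07
(1−α) = 147.07/346.02 = 0.4250;  α = 0.5750.

0.575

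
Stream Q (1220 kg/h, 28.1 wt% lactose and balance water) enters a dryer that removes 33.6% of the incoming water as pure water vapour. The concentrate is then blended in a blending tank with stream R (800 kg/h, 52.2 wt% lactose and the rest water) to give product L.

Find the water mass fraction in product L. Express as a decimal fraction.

Vapour removed = 0.336×0.719×1220 = 294.73 kg/h; concentrate = 925.27 kg/h.
water reaching the mixer = 582.45 (from concentrate) + 800×0.478 = 964.85 kg/h.
Product flow = 925.27 + 800 = 1725.3 kg/h; water fraction = 0.559.

0.559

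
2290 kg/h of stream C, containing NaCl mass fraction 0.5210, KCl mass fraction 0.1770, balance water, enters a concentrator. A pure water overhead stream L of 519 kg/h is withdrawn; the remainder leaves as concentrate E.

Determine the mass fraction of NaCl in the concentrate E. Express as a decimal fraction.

0.6737

NaCl is not removed: 2290×0.521 = 1193.1 kg/h of NaCl enters E.
Concentrate = 2290 − 519 = 1771 kg/h.
Mass fraction = 1193.1/1771 = 0.6737.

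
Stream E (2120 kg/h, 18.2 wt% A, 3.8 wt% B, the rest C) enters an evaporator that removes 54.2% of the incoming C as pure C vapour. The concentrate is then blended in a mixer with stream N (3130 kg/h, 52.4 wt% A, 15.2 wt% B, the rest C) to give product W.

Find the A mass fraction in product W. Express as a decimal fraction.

Vapour removed = 0.542×0.780×2120 = 896.25 kg/h; concentrate = 1223.7 kg/h.
A reaching the mixer = 385.84 (from concentrate) + 3130×0.524 = 2026 kg/h.
Product flow = 1223.7 + 3130 = 4353.7 kg/h; A fraction = 0.4653.

0.4653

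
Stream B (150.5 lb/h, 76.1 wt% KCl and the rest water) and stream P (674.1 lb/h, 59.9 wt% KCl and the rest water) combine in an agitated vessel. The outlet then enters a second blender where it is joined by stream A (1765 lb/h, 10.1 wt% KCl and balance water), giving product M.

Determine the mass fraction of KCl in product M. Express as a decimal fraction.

Overall, product flow = 2589.6 lb/h.
KCl in = 150.5×0.761 + 674.1×0.599 + 1765×0.101 = 696.58 lb/h.
KCl fraction in M = 0.269.

0.269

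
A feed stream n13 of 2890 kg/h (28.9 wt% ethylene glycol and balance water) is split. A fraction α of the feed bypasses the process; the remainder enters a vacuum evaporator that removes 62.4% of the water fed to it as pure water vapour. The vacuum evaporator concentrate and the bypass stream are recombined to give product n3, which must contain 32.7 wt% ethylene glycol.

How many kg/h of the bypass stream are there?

2133 kg/h

All 2890×0.289 = 835.21 kg/h of ethylene glycol reaches n3, so n3 = 835.21/0.327 = 2554.2 kg/h and vapour = 335.84 kg/h.
The evaporator receives (1−α)·2890 of feed at 0.711 water and removes 0.624 of that water:
0.624×0.711×(1−α)×2890 = 335.84
(1−α) = 335.84/1282.2 = 0.2619;  α = 0.7381.
Bypass flow = 0.7381×2890 = 2133 kg/h.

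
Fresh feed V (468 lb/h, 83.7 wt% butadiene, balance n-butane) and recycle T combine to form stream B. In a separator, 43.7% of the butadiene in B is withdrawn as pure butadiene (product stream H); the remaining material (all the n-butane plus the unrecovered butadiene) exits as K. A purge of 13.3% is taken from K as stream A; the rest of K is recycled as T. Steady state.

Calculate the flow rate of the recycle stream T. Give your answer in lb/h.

n-butane enters only via V and leaves only via the purge: 468×0.163 = 0.133×(n-butane in K), and the separator passes all n-butane, so n-butane in B = n-butane in K = 573.56 lb/h.
butadiene in B: m_A = 468×0.837 + (1−0.133)·(1−0.437)·m_A, so m_A = 391.72/0.5119 = 765.25 lb/h.
K = (1−0.437)×765.25 + 573.56 = 1004.4 lb/h.
Recycle T = (1−0.133)×1004.4 = 870.82 lb/h.

870.8 lb/h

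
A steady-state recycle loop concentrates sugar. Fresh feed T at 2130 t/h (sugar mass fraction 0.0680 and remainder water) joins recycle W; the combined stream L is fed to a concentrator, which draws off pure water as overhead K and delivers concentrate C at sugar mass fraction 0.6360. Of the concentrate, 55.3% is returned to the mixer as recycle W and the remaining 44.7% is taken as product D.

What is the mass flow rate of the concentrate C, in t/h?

Overall sugar balance (none leaves overhead): sugar in fresh feed = sugar in product, i.e. 2130×0.068 = (1−0.553)·C·0.636.
C = 144.84/(0.636×0.447) = 509.48 t/h.

509.5 t/h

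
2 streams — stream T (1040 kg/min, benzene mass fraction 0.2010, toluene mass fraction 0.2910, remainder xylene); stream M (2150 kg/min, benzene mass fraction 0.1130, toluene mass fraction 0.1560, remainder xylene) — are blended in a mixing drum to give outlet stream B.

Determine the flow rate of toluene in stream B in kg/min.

toluene out = toluene in = 1040×0.291 + 2150×0.156 = 638.04 kg/min.

638 kg/min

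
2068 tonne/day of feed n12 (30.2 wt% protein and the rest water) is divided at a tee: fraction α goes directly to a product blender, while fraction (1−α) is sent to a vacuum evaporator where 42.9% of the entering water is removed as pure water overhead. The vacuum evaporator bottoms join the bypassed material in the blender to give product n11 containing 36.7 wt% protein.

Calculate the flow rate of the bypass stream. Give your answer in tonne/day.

844.8 tonne/day

All 2068×0.302 = 624.54 tonne/day of protein reaches n11, so n11 = 624.54/0.367 = 1701.7 tonne/day and vapour = 366.27 tonne/day.
The evaporator receives (1−α)·2068 of feed at 0.698 water and removes 0.429 of that water:
0.429×0.698×(1−α)×2068 = 366.27
(1−α) = 366.27/619.25 = 0.5915;  α = 0.4085.
Bypass flow = 0.4085×2068 = 844.83 tonne/day.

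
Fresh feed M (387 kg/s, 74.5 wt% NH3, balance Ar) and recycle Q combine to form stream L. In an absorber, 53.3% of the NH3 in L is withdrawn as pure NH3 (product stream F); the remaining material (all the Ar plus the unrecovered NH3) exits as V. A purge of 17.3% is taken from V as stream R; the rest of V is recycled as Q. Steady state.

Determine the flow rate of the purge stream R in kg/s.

136.6 kg/s

Ar enters only via M and leaves only via the purge: 387×0.255 = 0.173×(Ar in V), and the absorber passes all Ar, so Ar in L = Ar in V = 570.43 kg/s.
NH3 in L: m_A = 387×0.745 + (1−0.173)·(1−0.533)·m_A, so m_A = 288.31/0.6138 = 469.73 kg/s.
V = (1−0.533)×469.73 + 570.43 = 789.8 kg/s.
Purge R = 0.173×789.8 = 136.63 kg/s.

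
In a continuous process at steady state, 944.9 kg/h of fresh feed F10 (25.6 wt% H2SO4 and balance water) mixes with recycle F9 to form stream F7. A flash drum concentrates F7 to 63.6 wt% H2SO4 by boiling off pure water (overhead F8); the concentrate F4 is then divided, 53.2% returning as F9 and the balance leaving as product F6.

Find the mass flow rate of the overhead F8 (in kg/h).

Overall H2SO4 balance (none leaves overhead): H2SO4 in fresh feed = H2SO4 in product, i.e. 944.9×0.256 = (1−0.532)·F4·0.636.
F4 = 241.89/(0.636×0.468) = 812.69 kg/h.
Recycle F9 = 0.532×812.69 = 432.35 kg/h.
Combined feed F7 = 944.9 + 432.35 = 1377.2 kg/h.
Overhead F8 = F7 − F4 = 1377.2 − 812.69 = 564.56 kg/h.

564.6 kg/h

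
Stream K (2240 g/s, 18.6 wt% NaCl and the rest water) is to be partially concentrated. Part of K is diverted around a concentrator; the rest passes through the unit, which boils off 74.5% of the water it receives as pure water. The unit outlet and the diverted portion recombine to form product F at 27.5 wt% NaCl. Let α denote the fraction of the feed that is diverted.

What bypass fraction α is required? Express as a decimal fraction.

0.466

All 2240×0.186 = 416.64 g/s of NaCl reaches F, so F = 416.64/0.275 = 1515.1 g/s and vapour = 724.95 g/s.
The evaporator receives (1−α)·2240 of feed at 0.814 water and removes 0.745 of that water:
0.745×0.814×(1−α)×2240 = 724.95
(1−α) = 724.95/1358.4 = 0.5337;  α = 0.4663.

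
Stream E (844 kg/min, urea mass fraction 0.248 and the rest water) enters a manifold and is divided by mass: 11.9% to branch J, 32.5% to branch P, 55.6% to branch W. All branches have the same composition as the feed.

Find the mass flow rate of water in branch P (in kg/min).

206.3 kg/min

Branch P total = 0.325×844 = 274.3 kg/min.
water in P = 0.752×274.3 = 206.27 kg/min.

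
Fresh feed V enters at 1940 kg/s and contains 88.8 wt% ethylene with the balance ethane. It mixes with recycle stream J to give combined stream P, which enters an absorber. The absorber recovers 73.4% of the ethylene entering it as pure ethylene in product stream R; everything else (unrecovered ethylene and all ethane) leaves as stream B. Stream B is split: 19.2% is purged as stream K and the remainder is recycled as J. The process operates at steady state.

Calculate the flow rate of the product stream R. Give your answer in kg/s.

ethylene in P: m_A = 1940×0.888 + (1−0.192)·(1−0.734)·m_A, so m_A = 1722.7/0.7851 = 2194.3 kg/s.
Product R = 0.734×2194.3 = 1610.7 kg/s.

1611 kg/s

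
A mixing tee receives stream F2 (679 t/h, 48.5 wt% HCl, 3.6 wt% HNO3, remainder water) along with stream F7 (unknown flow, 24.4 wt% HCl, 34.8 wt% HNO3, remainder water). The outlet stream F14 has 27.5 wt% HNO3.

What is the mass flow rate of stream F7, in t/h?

2223 t/h

Let F7 be the unknown flow. Total out = 679 + F7.
HNO3 balance: 24.444 + 0.348·F7 = 0.275·(679 + F7)
(0.348 − 0.275)·F7 = 0.275×679 − 24.444 = 162.28
F7 = 162.28 / 0.073 = 2223 t/h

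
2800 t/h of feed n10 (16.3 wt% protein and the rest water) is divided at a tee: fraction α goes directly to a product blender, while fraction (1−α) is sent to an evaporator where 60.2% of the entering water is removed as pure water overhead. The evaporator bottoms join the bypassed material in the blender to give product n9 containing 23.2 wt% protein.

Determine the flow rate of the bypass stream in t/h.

1147 t/h

All 2800×0.163 = 456.4 t/h of protein reaches n9, so n9 = 456.4/0.232 = 1967.2 t/h and vapour = 832.76 t/h.
The evaporator receives (1−α)·2800 of feed at 0.837 water and removes 0.602 of that water:
0.602×0.837×(1−α)×2800 = 832.76
(1−α) = 832.76/1410.8 = 0.5903;  α = 0.4097.
Bypass flow = 0.4097×2800 = 1147.3 t/h.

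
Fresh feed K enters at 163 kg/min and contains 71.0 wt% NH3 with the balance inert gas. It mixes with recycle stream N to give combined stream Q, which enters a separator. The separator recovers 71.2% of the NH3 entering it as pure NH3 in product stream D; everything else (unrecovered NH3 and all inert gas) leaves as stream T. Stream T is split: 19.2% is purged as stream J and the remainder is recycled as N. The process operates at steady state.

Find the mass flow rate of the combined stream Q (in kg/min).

inert gas enters only via K and leaves only via the purge: 163×0.290 = 0.192×(inert gas in T), and the separator passes all inert gas, so inert gas in Q = inert gas in T = 246.2 kg/min.
NH3 in Q: m_A = 163×0.710 + (1−0.192)·(1−0.712)·m_A, so m_A = 115.73/0.7673 = 150.83 kg/min.
Q = 150.83 + 246.2 = 397.03 kg/min.

397 kg/min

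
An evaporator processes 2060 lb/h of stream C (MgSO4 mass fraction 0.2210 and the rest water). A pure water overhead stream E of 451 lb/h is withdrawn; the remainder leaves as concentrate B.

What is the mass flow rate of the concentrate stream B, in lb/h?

Concentrate = 2060 − 451 = 1609 lb/h.

1609 lb/h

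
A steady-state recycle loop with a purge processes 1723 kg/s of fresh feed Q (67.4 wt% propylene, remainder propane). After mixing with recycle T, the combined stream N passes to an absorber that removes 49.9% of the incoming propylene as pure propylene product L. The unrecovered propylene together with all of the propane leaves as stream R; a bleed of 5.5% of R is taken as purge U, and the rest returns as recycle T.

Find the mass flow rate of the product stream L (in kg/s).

propylene in N: m_A = 1723×0.674 + (1−0.055)·(1−0.499)·m_A, so m_A = 1161.3/0.5266 = 2205.5 kg/s.
Product L = 0.499×2205.5 = 1100.5 kg/s.

1101 kg/s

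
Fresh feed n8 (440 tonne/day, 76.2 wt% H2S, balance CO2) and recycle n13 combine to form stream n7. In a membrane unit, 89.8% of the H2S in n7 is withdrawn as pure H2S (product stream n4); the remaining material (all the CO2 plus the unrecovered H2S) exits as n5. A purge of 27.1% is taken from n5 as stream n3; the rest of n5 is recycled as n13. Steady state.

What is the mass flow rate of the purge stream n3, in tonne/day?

114.7 tonne/day

CO2 enters only via n8 and leaves only via the purge: 440×0.238 = 0.271×(CO2 in n5), and the membrane unit passes all CO2, so CO2 in n7 = CO2 in n5 = 386.42 tonne/day.
H2S in n7: m_A = 440×0.762 + (1−0.271)·(1−0.898)·m_A, so m_A = 335.28/0.9256 = 362.21 tonne/day.
n5 = (1−0.898)×362.21 + 386.42 = 423.37 tonne/day.
Purge n3 = 0.271×423.37 = 114.73 tonne/day.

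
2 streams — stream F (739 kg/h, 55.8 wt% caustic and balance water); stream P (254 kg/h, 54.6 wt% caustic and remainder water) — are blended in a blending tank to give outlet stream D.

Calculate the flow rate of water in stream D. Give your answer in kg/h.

water out = water in = 739×0.442 + 254×0.454 = 441.95 kg/h.

442 kg/h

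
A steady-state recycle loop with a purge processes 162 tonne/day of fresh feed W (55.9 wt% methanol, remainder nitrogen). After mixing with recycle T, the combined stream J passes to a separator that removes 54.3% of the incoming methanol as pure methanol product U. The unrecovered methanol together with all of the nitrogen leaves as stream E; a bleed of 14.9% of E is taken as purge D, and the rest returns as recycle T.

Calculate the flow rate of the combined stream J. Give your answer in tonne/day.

627.7 tonne/day

nitrogen enters only via W and leaves only via the purge: 162×0.441 = 0.149×(nitrogen in E), and the separator passes all nitrogen, so nitrogen in J = nitrogen in E = 479.48 tonne/day.
methanol in J: m_A = 162×0.559 + (1−0.149)·(1−0.543)·m_A, so m_A = 90.558/0.6111 = 148.19 tonne/day.
J = 148.19 + 479.48 = 627.67 tonne/day.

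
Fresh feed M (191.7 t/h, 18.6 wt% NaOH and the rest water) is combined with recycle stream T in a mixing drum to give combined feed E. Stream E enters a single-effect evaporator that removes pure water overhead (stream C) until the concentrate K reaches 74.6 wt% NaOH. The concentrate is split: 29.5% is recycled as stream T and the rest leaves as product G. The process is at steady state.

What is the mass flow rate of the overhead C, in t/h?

143.9 t/h

Overall NaOH balance (none leaves overhead): NaOH in fresh feed = NaOH in product, i.e. 191.7×0.186 = (1−0.295)·K·0.746.
K = 35.656/(0.746×0.705) = 67.796 t/h.
Recycle T = 0.295×67.796 = 20 t/h.
Combined feed E = 191.7 + 20 = 211.7 t/h.
Overhead C = E − K = 211.7 − 67.796 = 143.9 t/h.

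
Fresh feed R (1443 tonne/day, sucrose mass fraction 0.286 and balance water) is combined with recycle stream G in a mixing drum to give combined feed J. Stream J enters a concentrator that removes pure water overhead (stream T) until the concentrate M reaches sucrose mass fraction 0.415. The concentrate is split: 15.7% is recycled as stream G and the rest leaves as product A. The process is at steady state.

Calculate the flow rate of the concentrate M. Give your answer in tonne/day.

1180 tonne/day

Overall sucrose balance (none leaves overhead): sucrose in fresh feed = sucrose in product, i.e. 1443×0.286 = (1−0.157)·M·0.415.
M = 412.7/(0.415×0.843) = 1179.7 tonne/day.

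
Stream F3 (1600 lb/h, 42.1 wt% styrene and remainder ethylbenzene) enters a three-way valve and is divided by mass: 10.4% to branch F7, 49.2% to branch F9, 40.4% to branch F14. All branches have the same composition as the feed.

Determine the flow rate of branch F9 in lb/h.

Branch F9 flow = 0.492×1600 = 787.2 lb/h.

787.2 lb/h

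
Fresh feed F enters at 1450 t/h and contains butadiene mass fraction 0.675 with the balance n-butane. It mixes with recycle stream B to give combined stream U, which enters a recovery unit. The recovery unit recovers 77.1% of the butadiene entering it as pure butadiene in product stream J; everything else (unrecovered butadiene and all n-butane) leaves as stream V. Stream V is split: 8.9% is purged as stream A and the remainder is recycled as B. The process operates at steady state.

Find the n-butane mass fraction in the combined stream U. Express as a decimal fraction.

n-butane enters only via F and leaves only via the purge: 1450×0.325 = 0.089×(n-butane in V), and the recovery unit passes all n-butane, so n-butane in U = n-butane in V = 5294.9 t/h.
butadiene in U: m_A = 1450×0.675 + (1−0.089)·(1−0.771)·m_A, so m_A = 978.75/0.7914 = 1236.8 t/h.
U = 1236.8 + 5294.9 = 6531.7 t/h.
n-butane fraction in U = 5294.9/6531.7 = 0.811.

0.811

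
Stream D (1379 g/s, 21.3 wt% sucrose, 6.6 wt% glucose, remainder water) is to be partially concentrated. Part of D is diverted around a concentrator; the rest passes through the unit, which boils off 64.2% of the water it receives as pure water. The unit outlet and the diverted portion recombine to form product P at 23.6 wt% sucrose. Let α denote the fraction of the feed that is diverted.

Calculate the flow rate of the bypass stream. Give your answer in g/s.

1089 g/s

All 1379×0.213 = 293.73 g/s of sucrose reaches P, so P = 293.73/0.236 = 1244.6 g/s and vapour = 134.39 g/s.
The evaporator receives (1−α)·1379 of feed at 0.721 water and removes 0.642 of that water:
0.642×0.721×(1−α)×1379 = 134.39
(1−α) = 134.39/638.31 = 0.2105;  α = 0.7895.
Bypass flow = 0.7895×1379 = 1088.7 g/s.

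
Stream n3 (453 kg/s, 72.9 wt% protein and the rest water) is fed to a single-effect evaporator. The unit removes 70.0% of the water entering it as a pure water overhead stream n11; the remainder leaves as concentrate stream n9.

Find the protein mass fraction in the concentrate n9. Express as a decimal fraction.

protein is not removed: 453×0.729 = 330.24 kg/s of protein enters n9.
water entering = 453×0.271 = 122.76 kg/s; overhead removed = 0.700×122.76 = 85.934 kg/s.
Concentrate = 453 − 85.934 = 367.07 kg/s.
Mass fraction = 330.24/367.07 = 0.8997.

0.8997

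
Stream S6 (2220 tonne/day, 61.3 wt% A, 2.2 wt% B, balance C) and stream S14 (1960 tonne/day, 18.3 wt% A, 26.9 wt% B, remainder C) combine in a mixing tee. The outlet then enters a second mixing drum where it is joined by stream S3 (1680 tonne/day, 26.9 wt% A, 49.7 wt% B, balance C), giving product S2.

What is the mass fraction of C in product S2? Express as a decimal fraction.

0.3887

Overall, product flow = 5860 tonne/day.
C in = 2220×0.365 + 1960×0.548 + 1680×0.234 = 2277.5 tonne/day.
C fraction in S2 = 0.3887.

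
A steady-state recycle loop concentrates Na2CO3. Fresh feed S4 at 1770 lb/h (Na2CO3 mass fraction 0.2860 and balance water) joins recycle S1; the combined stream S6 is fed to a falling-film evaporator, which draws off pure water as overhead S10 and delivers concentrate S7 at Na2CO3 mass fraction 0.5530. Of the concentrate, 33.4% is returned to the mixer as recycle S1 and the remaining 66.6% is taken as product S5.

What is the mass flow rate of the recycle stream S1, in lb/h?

Overall Na2CO3 balance (none leaves overhead): Na2CO3 in fresh feed = Na2CO3 in product, i.e. 1770×0.286 = (1−0.334)·S7·0.553.
S7 = 506.22/(0.553×0.666) = 1374.5 lb/h.
Recycle S1 = 0.334×1374.5 = 459.08 lb/h.

459.1 lb/h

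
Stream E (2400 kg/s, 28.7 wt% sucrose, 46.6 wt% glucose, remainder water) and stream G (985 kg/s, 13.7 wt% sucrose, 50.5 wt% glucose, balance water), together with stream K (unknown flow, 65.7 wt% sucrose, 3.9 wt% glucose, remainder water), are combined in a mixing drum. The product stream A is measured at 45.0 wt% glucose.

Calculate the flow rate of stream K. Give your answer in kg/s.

Let K be the unknown flow. Total out = 3385 + K.
glucose balance: 1615.8 + 0.039·K = 0.450·(3385 + K)
(0.039 − 0.450)·K = 0.450×3385 − 1615.8 = -92.575
K = -92.575 / -0.411 = 225.24 kg/s

225.2 kg/s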